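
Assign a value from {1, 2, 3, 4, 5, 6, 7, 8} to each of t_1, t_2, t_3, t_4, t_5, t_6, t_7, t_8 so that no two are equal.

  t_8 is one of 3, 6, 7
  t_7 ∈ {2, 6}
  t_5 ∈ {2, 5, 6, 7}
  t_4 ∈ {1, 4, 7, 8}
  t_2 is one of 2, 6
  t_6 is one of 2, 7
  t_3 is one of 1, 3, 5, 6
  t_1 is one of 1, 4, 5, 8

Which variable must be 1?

t_2 and t_7 between them cover only {2, 6} — a naked pair. Remove those values from t_3, t_5, t_6, t_8.
t_6 must be 7 (only option left). Eliminate 7 elsewhere: t_4, t_5, t_8.
t_8 must be 3 (only option left). Remove 3 from t_3.
t_5 has just one choice, so t_5 = 5. Remove 5 from t_1, t_3.

t_3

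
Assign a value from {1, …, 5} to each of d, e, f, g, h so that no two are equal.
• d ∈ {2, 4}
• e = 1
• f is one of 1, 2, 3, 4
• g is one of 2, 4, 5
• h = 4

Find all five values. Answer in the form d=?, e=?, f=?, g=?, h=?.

e has just one choice, so e = 1. Strike 1 from f.
That leaves h = 4. Eliminate 4 elsewhere: d, f, g.
d has just one choice, so d = 2. Eliminate 2 elsewhere: f, g.
That leaves f = 3.
That leaves g = 5.

d=2, e=1, f=3, g=5, h=4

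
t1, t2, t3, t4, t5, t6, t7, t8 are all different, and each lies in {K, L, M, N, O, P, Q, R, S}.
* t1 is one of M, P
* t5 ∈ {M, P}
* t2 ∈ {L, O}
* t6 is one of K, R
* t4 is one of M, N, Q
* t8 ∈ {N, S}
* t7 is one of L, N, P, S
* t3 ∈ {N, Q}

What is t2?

O

The 2 variables t1 and t5 are confined to {M, P}, which locks those values in; drop them from t4, t7.
t3 and t4 share exactly the 2 values {N, Q}; by pigeonhole those values go to them, so strike N, Q from t7, t8.
t8 has just one choice, so t8 = S. Strike S from t7.
That leaves t7 = L. Remove L from t2.
So t2 = O.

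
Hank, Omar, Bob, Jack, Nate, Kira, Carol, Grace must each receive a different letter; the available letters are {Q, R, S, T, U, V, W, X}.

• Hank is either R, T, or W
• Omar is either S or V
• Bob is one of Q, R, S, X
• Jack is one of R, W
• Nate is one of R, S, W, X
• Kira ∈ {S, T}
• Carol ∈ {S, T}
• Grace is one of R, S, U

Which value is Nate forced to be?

The 8 variables together cover exactly {Q, R, S, T, U, V, W, X} — 8 values for 8 variables — and Q appears only in Bob's list, so Bob = Q.
The 7 still-open variables together cover exactly {R, S, T, U, V, W, X} — 7 values for 7 variables — and U appears only in Grace's list, so Grace = U.
The 6 still-open variables draw from only 6 values {R, S, T, V, W, X}, so each is used; only Omar can be V, hence Omar = V.
Among the 5 still-open variables, X fits only Nate (and all 5 values in {R, S, T, W, X} must be used), so Nate = X.

X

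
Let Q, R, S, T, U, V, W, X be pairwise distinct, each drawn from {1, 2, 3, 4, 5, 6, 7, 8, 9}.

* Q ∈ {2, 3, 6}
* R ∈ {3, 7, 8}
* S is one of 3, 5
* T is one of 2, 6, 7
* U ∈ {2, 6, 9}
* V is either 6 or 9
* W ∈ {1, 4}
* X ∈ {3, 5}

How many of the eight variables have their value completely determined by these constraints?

S and X between them cover only {3, 5} — a naked pair. Remove those values from Q, R.
Q, U, V share exactly the 3 values {2, 6, 9}; by pigeonhole those values go to them, so strike 2, 6, 9 from T.
T's domain is down to {7}, so T = 7. So R can't be 7.
R must be 8 (only option left).
Determined: R=8, T=7. The other variables each still have more than one consistent value. That makes 2.

2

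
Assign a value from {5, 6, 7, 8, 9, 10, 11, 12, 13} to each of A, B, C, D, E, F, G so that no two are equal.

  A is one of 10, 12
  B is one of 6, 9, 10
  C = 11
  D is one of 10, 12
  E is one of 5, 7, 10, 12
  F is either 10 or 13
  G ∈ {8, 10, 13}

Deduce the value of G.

8

C has just one choice, so C = 11.
The 2 variables A and D are confined to {10, 12}, which locks those values in; drop them from B, E, F, G.
F must be 13 (only option left). Eliminate 13 elsewhere: G.
So G = 8.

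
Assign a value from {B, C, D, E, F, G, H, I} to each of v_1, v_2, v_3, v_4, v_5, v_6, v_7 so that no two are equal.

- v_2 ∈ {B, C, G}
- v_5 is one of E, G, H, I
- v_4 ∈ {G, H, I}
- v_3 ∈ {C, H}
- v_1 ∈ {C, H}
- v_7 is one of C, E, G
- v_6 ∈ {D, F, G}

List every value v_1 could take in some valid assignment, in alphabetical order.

C, H

The 2 variables v_1 and v_3 are confined to {C, H}, which locks those values in; drop them from v_2, v_4, v_5, v_7.
v_4, v_5, v_7 between them cover only {E, G, I} — a naked triple. Remove those values from v_2, v_6.
That leaves v_2 = B.
No further eliminations apply; v_1 can still be any of C, H.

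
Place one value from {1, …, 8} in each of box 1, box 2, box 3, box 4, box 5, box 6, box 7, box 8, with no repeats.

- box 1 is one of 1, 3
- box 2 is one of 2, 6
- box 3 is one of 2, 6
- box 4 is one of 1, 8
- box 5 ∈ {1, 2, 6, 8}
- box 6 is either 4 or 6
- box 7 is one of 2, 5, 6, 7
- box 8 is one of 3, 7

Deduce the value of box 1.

Among the 8 variables, 4 fits only box 6 (and all 8 values in {1, 2, 3, 4, 5, 6, 7, 8} must be used), so box 6 = 4.
The 7 still-open variables together cover exactly {1, 2, 3, 5, 6, 7, 8} — 7 values for 7 variables — and 5 appears only in box 7's list, so box 7 = 5.
Among the 6 still-open variables, 7 fits only box 8 (and all 6 values in {1, 2, 3, 6, 7, 8} must be used), so box 8 = 7.
Among the 5 still-open variables, 3 fits only box 1 (and all 5 values in {1, 2, 3, 6, 8} must be used), so box 1 = 3.

3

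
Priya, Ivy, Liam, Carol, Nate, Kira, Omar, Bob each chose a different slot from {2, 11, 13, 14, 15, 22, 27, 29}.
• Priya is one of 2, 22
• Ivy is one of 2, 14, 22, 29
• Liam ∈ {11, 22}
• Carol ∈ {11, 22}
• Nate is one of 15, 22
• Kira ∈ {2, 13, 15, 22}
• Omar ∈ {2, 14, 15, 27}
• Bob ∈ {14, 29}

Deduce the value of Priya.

Among the 8 variables, 13 fits only Kira (and all 8 values in {2, 11, 13, 14, 15, 22, 27, 29} must be used), so Kira = 13.
Among the 7 still-open variables, 27 fits only Omar (and all 7 values in {2, 11, 14, 15, 22, 27, 29} must be used), so Omar = 27.
Among the 6 still-open variables, 15 fits only Nate (and all 6 values in {2, 11, 14, 15, 22, 29} must be used), so Nate = 15.
Liam and Carol share exactly the 2 values {11, 22}; by pigeonhole those values go to them, so strike 11, 22 from Priya, Ivy.
So Priya = 2.

2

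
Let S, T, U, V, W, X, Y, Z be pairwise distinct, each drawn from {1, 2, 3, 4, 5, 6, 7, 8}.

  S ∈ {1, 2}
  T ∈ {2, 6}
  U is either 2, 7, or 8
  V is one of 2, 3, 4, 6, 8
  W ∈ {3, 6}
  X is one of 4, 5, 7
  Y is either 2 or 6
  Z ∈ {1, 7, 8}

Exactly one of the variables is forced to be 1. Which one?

Among the 8 variables, 5 fits only X (and all 8 values in {1, 2, 3, 4, 5, 6, 7, 8} must be used), so X = 5.
The 7 still-open variables draw from only 7 values {1, 2, 3, 4, 6, 7, 8}, so each is used; only V can be 4, hence V = 4.
The 6 still-open variables together cover exactly {1, 2, 3, 6, 7, 8} — 6 values for 6 variables — and 3 appears only in W's list, so W = 3.
T and Y between them cover only {2, 6} — a naked pair. Remove those values from S, U.
So 1 goes to S.

S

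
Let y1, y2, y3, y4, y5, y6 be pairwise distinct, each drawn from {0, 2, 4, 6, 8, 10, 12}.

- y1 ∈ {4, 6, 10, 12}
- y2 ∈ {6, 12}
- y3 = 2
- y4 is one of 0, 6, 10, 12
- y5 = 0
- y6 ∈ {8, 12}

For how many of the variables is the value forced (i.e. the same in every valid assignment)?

y3's domain is down to {2}, so y3 = 2.
y5 must be 0 (only option left). Eliminate 0 elsewhere: y4.
Determined: y3=2, y5=0. The other variables each still have more than one consistent value. That makes 2.

2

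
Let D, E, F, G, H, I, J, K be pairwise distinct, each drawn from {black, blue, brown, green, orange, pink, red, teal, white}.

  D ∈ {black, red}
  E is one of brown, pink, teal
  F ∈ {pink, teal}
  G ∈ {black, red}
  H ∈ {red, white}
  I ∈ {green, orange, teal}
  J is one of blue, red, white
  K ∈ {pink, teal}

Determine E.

brown

D and G share exactly the 2 values {black, red}; by pigeonhole those values go to them, so strike black, red from H, J.
That leaves H = white. Strike white from J.
J's domain is down to {blue}, so J = blue.
The 2 variables F and K are confined to {pink, teal}, which locks those values in; drop them from E, I.
So E = brown.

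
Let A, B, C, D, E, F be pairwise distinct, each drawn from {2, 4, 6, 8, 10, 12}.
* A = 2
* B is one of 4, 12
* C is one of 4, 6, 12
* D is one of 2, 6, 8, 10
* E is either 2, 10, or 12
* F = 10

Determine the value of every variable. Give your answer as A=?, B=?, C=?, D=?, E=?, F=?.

A=2, B=4, C=6, D=8, E=12, F=10

A has just one choice, so A = 2. Eliminate 2 elsewhere: D, E.
F has just one choice, so F = 10. So D, E can't be 10.
That leaves E = 12. Remove 12 from B, C.
That leaves B = 4. So C can't be 4.
C must be 6 (only option left). Strike 6 from D.
D has just one choice, so D = 8.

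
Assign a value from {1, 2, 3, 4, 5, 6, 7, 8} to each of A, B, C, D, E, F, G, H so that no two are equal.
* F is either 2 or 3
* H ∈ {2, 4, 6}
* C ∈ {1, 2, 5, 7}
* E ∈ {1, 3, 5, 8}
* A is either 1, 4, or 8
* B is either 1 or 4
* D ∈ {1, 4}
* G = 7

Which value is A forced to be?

8

G has just one choice, so G = 7. Remove 7 from C.
Among the 7 still-open variables, 6 fits only H (and all 7 values in {1, 2, 3, 4, 5, 6, 8} must be used), so H = 6.
B and D share exactly the 2 values {1, 4}; by pigeonhole those values go to them, so strike 1, 4 from A, C, E.
So A = 8.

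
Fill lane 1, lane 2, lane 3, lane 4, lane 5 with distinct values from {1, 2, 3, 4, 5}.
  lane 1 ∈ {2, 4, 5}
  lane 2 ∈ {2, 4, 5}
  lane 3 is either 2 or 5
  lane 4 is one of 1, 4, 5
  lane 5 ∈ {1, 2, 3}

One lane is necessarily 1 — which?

The 5 variables together cover exactly {1, 2, 3, 4, 5} — 5 values for 5 variables — and 3 appears only in lane 5's list, so lane 5 = 3.
The 4 still-open variables together cover exactly {1, 2, 4, 5} — 4 values for 4 variables — and 1 appears only in lane 4's list, so lane 4 = 1.

lane 4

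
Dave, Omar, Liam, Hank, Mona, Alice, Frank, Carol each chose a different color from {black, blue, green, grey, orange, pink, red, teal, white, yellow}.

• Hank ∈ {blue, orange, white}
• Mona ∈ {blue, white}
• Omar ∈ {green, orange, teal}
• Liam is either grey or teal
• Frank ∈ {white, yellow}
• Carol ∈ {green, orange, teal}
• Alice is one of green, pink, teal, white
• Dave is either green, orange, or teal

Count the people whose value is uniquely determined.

The 8 variables together cover exactly {blue, green, grey, orange, pink, teal, white, yellow} — 8 values for 8 variables — and grey appears only in Liam's list, so Liam = grey.
Among the 7 still-open variables, pink fits only Alice (and all 7 values in {blue, green, orange, pink, teal, white, yellow} must be used), so Alice = pink.
The 6 still-open variables draw from only 6 values {blue, green, orange, teal, white, yellow}, so each is used; only Frank can be yellow, hence Frank = yellow.
Dave, Omar, Carol between them cover only {green, orange, teal} — a naked triple. Remove those values from Hank.
Determined: Liam=grey, Alice=pink, Frank=yellow. The other people each still have more than one consistent value. That makes 3.

3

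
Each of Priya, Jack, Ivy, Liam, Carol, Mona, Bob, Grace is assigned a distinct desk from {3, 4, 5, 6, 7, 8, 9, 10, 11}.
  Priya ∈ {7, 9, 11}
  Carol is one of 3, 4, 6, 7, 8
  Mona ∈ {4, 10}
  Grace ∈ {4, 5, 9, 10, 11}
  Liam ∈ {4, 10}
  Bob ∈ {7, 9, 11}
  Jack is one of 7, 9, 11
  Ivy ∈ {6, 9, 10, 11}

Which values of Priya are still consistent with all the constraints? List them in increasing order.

Liam and Mona share exactly the 2 values {4, 10}; by pigeonhole those values go to them, so strike 4, 10 from Ivy, Carol, Grace.
The 3 variables Priya, Jack, Bob are confined to {7, 9, 11}, which locks those values in; drop them from Ivy, Carol, Grace.
Ivy's domain is down to {6}, so Ivy = 6. Eliminate 6 elsewhere: Carol.
Grace must be 5 (only option left).
No further eliminations apply; Priya can still be any of 7, 9, 11.

7, 9, 11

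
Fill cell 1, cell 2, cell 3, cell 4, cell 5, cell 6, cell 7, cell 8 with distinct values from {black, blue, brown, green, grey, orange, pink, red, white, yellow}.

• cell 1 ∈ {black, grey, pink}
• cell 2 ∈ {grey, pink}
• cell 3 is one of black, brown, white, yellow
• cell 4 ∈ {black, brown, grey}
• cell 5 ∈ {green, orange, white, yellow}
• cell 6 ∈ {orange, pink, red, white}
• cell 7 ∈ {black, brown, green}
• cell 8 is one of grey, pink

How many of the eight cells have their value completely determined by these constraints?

3

cell 2 and cell 8 between them cover only {grey, pink} — a naked pair. Remove those values from cell 1, cell 4, cell 6.
That leaves cell 1 = black. So cell 3, cell 4, cell 7 can't be black.
That leaves cell 4 = brown. Eliminate brown elsewhere: cell 3, cell 7.
That leaves cell 7 = green. So cell 5 can't be green.
Determined: cell 1=black, cell 4=brown, cell 7=green. The other cells each still have more than one consistent value. That makes 3.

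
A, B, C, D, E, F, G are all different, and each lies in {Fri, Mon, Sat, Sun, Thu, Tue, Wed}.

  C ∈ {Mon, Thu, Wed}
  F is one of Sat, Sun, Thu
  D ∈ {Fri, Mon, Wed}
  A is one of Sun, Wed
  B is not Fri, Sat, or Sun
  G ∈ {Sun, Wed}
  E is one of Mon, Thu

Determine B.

Among the 7 variables, Fri fits only D (and all 7 values in {Fri, Mon, Sat, Sun, Thu, Tue, Wed} must be used), so D = Fri.
Among the 6 still-open variables, Sat fits only F (and all 6 values in {Mon, Sat, Sun, Thu, Tue, Wed} must be used), so F = Sat.
The 5 still-open variables together cover exactly {Mon, Sun, Thu, Tue, Wed} — 5 values for 5 variables — and Tue appears only in B's list, so B = Tue.

Tue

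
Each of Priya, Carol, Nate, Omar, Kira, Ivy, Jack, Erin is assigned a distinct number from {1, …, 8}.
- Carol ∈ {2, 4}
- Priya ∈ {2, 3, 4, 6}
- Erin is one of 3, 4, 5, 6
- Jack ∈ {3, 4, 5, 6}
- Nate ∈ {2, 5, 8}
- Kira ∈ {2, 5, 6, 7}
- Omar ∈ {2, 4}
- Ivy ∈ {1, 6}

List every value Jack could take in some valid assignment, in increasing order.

3, 5, 6

The 8 variables draw from only 8 values {1, 2, 3, 4, 5, 6, 7, 8}, so each is used; only Ivy can be 1, hence Ivy = 1.
Among the 7 still-open variables, 7 fits only Kira (and all 7 values in {2, 3, 4, 5, 6, 7, 8} must be used), so Kira = 7.
Among the 6 still-open variables, 8 fits only Nate (and all 6 values in {2, 3, 4, 5, 6, 8} must be used), so Nate = 8.
The 2 variables Carol and Omar are confined to {2, 4}, which locks those values in; drop them from Priya, Jack, Erin.
No further eliminations apply; Jack can still be any of 3, 5, 6.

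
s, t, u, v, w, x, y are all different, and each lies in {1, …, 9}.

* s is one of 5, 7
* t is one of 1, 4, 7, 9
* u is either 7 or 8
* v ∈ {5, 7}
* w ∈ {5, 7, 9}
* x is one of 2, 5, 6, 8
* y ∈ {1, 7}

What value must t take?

4

s and v between them cover only {5, 7} — a naked pair. Remove those values from t, u, w, x, y.
That leaves u = 8. Strike 8 from x.
w's domain is down to {9}, so w = 9. So t can't be 9.
That leaves y = 1. Remove 1 from t.
So t = 4.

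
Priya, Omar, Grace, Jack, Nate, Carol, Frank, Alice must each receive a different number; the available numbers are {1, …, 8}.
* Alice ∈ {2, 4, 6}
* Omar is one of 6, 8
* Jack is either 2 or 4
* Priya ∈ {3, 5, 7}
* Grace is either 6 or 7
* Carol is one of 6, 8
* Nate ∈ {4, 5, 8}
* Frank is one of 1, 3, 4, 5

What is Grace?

7

Among the 8 variables, 1 fits only Frank (and all 8 values in {1, 2, 3, 4, 5, 6, 7, 8} must be used), so Frank = 1.
Among the 7 still-open variables, 3 fits only Priya (and all 7 values in {2, 3, 4, 5, 6, 7, 8} must be used), so Priya = 3.
The 6 still-open variables draw from only 6 values {2, 4, 5, 6, 7, 8}, so each is used; only Nate can be 5, hence Nate = 5.
Among the 5 still-open variables, 7 fits only Grace (and all 5 values in {2, 4, 6, 7, 8} must be used), so Grace = 7.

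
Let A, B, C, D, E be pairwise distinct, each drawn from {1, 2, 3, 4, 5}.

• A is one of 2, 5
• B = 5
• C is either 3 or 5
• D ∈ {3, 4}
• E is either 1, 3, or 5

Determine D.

4

B has just one choice, so B = 5. So A, C, E can't be 5.
C has just one choice, so C = 3. Strike 3 from D, E.
So D = 4.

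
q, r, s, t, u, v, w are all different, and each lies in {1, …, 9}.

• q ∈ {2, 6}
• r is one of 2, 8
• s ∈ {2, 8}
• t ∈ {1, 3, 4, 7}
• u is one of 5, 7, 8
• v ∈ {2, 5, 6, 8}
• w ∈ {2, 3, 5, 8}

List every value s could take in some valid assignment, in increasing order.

2, 8

r and s share exactly the 2 values {2, 8}; by pigeonhole those values go to them, so strike 2, 8 from q, u, v, w.
q's domain is down to {6}, so q = 6. So v can't be 6.
That leaves v = 5. Strike 5 from u, w.
w has just one choice, so w = 3. Remove 3 from t.
u must be 7 (only option left). Remove 7 from t.
No further eliminations apply; s can still be any of 2, 8.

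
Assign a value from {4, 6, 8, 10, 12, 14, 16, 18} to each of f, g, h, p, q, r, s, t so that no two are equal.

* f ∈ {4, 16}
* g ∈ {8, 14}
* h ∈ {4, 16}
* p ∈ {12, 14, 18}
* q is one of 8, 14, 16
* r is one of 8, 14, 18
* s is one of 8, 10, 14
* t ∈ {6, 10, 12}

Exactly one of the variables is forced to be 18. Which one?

r

The 8 variables together cover exactly {4, 6, 8, 10, 12, 14, 16, 18} — 8 values for 8 variables — and 6 appears only in t's list, so t = 6.
Among the 7 still-open variables, 10 fits only s (and all 7 values in {4, 8, 10, 12, 14, 16, 18} must be used), so s = 10.
Among the 6 still-open variables, 12 fits only p (and all 6 values in {4, 8, 12, 14, 16, 18} must be used), so p = 12.
The 5 still-open variables draw from only 5 values {4, 8, 14, 16, 18}, so each is used; only r can be 18, hence r = 18.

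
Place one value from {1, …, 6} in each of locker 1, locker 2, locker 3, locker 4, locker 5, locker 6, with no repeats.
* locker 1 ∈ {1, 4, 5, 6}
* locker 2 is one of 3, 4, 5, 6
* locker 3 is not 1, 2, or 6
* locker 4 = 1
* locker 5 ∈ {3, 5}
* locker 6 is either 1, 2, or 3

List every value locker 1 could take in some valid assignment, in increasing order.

locker 4 has just one choice, so locker 4 = 1. Strike 1 from locker 1, locker 6.
The 5 still-open variables draw from only 5 values {2, 3, 4, 5, 6}, so each is used; only locker 6 can be 2, hence locker 6 = 2.
No further eliminations apply; locker 1 can still be any of 4, 5, 6.

4, 5, 6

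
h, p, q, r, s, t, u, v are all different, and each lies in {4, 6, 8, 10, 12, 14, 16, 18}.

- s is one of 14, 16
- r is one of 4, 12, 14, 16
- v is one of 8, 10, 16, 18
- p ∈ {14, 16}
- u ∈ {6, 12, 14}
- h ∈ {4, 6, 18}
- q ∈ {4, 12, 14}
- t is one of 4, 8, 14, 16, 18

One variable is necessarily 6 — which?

The 8 variables draw from only 8 values {4, 6, 8, 10, 12, 14, 16, 18}, so each is used; only v can be 10, hence v = 10.
The 7 still-open variables together cover exactly {4, 6, 8, 12, 14, 16, 18} — 7 values for 7 variables — and 8 appears only in t's list, so t = 8.
Among the 6 still-open variables, 18 fits only h (and all 6 values in {4, 6, 12, 14, 16, 18} must be used), so h = 18.
The 5 still-open variables together cover exactly {4, 6, 12, 14, 16} — 5 values for 5 variables — and 6 appears only in u's list, so u = 6.

u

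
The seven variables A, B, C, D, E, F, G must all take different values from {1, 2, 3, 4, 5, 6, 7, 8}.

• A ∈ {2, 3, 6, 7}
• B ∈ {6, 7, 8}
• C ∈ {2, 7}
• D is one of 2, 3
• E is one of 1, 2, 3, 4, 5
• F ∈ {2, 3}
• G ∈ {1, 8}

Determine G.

D and F share exactly the 2 values {2, 3}; by pigeonhole those values go to them, so strike 2, 3 from A, C, E.
C has just one choice, so C = 7. So A, B can't be 7.
That leaves A = 6. So B can't be 6.
B has just one choice, so B = 8. Eliminate 8 elsewhere: G.
So G = 1.

1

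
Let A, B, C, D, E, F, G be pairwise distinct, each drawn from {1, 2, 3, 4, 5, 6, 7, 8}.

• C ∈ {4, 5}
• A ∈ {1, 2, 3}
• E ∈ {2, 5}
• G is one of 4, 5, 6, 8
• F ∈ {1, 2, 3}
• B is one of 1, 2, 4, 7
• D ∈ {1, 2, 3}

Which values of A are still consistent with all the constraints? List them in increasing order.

1, 2, 3

A, D, F between them cover only {1, 2, 3} — a naked triple. Remove those values from B, E.
That leaves E = 5. So C, G can't be 5.
C's domain is down to {4}, so C = 4. Strike 4 from B, G.
B's domain is down to {7}, so B = 7.
No further eliminations apply; A can still be any of 1, 2, 3.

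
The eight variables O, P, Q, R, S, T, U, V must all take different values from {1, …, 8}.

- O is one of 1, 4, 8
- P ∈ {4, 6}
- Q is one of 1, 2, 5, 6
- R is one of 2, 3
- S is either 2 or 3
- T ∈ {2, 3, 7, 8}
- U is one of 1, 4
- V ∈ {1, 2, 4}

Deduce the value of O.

The 8 variables together cover exactly {1, 2, 3, 4, 5, 6, 7, 8} — 8 values for 8 variables — and 5 appears only in Q's list, so Q = 5.
Among the 7 still-open variables, 6 fits only P (and all 7 values in {1, 2, 3, 4, 6, 7, 8} must be used), so P = 6.
The 6 still-open variables draw from only 6 values {1, 2, 3, 4, 7, 8}, so each is used; only T can be 7, hence T = 7.
The 5 still-open variables draw from only 5 values {1, 2, 3, 4, 8}, so each is used; only O can be 8, hence O = 8.

8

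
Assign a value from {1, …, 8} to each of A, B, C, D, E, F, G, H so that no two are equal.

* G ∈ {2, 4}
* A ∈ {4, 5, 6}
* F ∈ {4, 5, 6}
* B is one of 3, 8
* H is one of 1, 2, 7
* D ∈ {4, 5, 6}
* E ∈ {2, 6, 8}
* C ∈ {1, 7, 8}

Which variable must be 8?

E

The 8 variables together cover exactly {1, 2, 3, 4, 5, 6, 7, 8} — 8 values for 8 variables — and 3 appears only in B's list, so B = 3.
The 3 variables A, D, F are confined to {4, 5, 6}, which locks those values in; drop them from E, G.
That leaves G = 2. So E, H can't be 2.
So 8 goes to E.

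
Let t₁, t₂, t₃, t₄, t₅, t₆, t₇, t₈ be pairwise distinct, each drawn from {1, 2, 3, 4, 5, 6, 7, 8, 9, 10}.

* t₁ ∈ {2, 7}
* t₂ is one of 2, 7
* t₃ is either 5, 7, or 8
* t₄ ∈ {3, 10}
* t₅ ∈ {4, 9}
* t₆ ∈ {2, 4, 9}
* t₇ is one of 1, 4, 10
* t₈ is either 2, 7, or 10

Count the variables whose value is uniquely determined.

3

t₁ and t₂ share exactly the 2 values {2, 7}; by pigeonhole those values go to them, so strike 2, 7 from t₃, t₆, t₈.
t₈'s domain is down to {10}, so t₈ = 10. Eliminate 10 elsewhere: t₄, t₇.
That leaves t₄ = 3.
t₅ and t₆ share exactly the 2 values {4, 9}; by pigeonhole those values go to them, so strike 4, 9 from t₇.
That leaves t₇ = 1.
Determined: t₄=3, t₇=1, t₈=10. The other variables each still have more than one consistent value. That makes 3.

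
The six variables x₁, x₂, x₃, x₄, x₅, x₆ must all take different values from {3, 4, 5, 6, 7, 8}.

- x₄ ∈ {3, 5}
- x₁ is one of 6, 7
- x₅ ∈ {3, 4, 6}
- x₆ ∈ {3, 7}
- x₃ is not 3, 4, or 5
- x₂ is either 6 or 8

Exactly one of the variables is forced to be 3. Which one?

x₆

Among the 6 variables, 4 fits only x₅ (and all 6 values in {3, 4, 5, 6, 7, 8} must be used), so x₅ = 4.
The 5 still-open variables together cover exactly {3, 5, 6, 7, 8} — 5 values for 5 variables — and 5 appears only in x₄'s list, so x₄ = 5.
The 4 still-open variables draw from only 4 values {3, 6, 7, 8}, so each is used; only x₆ can be 3, hence x₆ = 3.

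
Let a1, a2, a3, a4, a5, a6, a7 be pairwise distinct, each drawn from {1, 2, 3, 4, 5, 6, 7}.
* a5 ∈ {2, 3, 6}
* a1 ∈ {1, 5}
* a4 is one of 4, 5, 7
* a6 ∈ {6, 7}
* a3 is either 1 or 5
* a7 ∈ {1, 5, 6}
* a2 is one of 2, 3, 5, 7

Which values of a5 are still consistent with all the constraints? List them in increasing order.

Among the 7 variables, 4 fits only a4 (and all 7 values in {1, 2, 3, 4, 5, 6, 7} must be used), so a4 = 4.
The 2 variables a1 and a3 are confined to {1, 5}, which locks those values in; drop them from a2, a7.
a7's domain is down to {6}, so a7 = 6. Eliminate 6 elsewhere: a5, a6.
That leaves a6 = 7. Remove 7 from a2.
No further eliminations apply; a5 can still be any of 2, 3.

2, 3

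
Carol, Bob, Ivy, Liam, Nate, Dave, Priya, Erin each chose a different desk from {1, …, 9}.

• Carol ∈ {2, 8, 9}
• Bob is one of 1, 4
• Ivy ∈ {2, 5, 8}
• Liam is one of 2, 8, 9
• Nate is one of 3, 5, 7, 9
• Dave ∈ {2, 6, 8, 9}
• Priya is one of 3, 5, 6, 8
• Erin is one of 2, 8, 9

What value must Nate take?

7

Carol, Liam, Erin share exactly the 3 values {2, 8, 9}; by pigeonhole those values go to them, so strike 2, 8, 9 from Ivy, Nate, Dave, Priya.
Ivy's domain is down to {5}, so Ivy = 5. Remove 5 from Nate, Priya.
Dave's domain is down to {6}, so Dave = 6. So Priya can't be 6.
Priya must be 3 (only option left). Eliminate 3 elsewhere: Nate.
So Nate = 7.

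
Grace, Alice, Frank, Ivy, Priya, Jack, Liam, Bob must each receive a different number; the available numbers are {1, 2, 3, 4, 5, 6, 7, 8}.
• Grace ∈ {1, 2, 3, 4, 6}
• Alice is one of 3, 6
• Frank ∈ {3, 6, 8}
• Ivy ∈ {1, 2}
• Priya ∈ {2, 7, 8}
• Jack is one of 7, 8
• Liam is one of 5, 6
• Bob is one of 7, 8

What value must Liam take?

The 8 variables draw from only 8 values {1, 2, 3, 4, 5, 6, 7, 8}, so each is used; only Grace can be 4, hence Grace = 4.
Among the 7 still-open variables, 1 fits only Ivy (and all 7 values in {1, 2, 3, 5, 6, 7, 8} must be used), so Ivy = 1.
Among the 6 still-open variables, 2 fits only Priya (and all 6 values in {2, 3, 5, 6, 7, 8} must be used), so Priya = 2.
The 5 still-open variables draw from only 5 values {3, 5, 6, 7, 8}, so each is used; only Liam can be 5, hence Liam = 5.

5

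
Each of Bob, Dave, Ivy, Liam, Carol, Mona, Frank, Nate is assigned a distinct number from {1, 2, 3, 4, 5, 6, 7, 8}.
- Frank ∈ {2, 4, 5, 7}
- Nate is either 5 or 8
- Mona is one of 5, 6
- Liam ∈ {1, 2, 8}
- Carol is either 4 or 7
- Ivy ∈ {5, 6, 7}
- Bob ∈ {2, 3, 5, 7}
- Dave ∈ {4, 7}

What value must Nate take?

8

Among the 8 variables, 1 fits only Liam (and all 8 values in {1, 2, 3, 4, 5, 6, 7, 8} must be used), so Liam = 1.
The 7 still-open variables draw from only 7 values {2, 3, 4, 5, 6, 7, 8}, so each is used; only Bob can be 3, hence Bob = 3.
The 6 still-open variables draw from only 6 values {2, 4, 5, 6, 7, 8}, so each is used; only Frank can be 2, hence Frank = 2.
The 5 still-open variables together cover exactly {4, 5, 6, 7, 8} — 5 values for 5 variables — and 8 appears only in Nate's list, so Nate = 8.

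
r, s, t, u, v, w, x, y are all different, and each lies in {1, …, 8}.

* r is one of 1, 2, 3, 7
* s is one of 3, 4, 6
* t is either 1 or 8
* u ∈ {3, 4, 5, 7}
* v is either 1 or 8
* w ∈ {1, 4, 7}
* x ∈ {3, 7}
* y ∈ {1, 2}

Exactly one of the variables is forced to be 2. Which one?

y

The 8 variables draw from only 8 values {1, 2, 3, 4, 5, 6, 7, 8}, so each is used; only u can be 5, hence u = 5.
The 7 still-open variables together cover exactly {1, 2, 3, 4, 6, 7, 8} — 7 values for 7 variables — and 6 appears only in s's list, so s = 6.
The 6 still-open variables draw from only 6 values {1, 2, 3, 4, 7, 8}, so each is used; only w can be 4, hence w = 4.
t and v between them cover only {1, 8} — a naked pair. Remove those values from r, y.
So 2 goes to y.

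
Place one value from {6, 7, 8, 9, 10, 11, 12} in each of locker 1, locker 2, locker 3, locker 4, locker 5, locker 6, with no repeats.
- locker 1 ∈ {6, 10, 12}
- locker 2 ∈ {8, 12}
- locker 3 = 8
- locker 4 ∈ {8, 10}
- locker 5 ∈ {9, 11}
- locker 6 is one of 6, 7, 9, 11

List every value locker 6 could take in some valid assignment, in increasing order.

locker 3 must be 8 (only option left). Remove 8 from locker 2, locker 4.
locker 4's domain is down to {10}, so locker 4 = 10. Eliminate 10 elsewhere: locker 1.
That leaves locker 2 = 12. Eliminate 12 elsewhere: locker 1.
That leaves locker 1 = 6. Eliminate 6 elsewhere: locker 6.
No further eliminations apply; locker 6 can still be any of 7, 9, 11.

7, 9, 11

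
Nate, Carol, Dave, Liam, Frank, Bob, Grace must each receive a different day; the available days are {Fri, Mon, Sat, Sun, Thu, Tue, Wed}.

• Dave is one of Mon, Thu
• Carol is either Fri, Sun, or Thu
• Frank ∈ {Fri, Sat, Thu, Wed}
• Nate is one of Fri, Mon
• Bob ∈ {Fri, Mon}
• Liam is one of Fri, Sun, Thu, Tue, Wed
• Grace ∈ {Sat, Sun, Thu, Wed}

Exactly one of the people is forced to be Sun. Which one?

Carol

The 7 variables draw from only 7 values {Fri, Mon, Sat, Sun, Thu, Tue, Wed}, so each is used; only Liam can be Tue, hence Liam = Tue.
The 2 variables Nate and Bob are confined to {Fri, Mon}, which locks those values in; drop them from Carol, Dave, Frank.
Dave has just one choice, so Dave = Thu. Eliminate Thu elsewhere: Carol, Frank, Grace.
So Sun goes to Carol.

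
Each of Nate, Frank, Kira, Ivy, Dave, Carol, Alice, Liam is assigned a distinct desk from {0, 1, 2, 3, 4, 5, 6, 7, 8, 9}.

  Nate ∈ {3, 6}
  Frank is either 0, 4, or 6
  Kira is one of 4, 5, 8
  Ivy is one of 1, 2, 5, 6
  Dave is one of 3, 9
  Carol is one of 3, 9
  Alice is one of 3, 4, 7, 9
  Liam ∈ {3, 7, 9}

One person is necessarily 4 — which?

Alice

Dave and Carol share exactly the 2 values {3, 9}; by pigeonhole those values go to them, so strike 3, 9 from Nate, Alice, Liam.
Nate has just one choice, so Nate = 6. Remove 6 from Frank, Ivy.
That leaves Liam = 7. Eliminate 7 elsewhere: Alice.
So 4 goes to Alice.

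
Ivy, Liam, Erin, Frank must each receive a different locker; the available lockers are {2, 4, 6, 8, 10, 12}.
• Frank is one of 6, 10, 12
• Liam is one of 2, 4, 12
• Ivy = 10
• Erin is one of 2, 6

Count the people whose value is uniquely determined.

Ivy must be 10 (only option left). So Frank can't be 10.
Determined: Ivy=10. The other people each still have more than one consistent value. That makes 1.

1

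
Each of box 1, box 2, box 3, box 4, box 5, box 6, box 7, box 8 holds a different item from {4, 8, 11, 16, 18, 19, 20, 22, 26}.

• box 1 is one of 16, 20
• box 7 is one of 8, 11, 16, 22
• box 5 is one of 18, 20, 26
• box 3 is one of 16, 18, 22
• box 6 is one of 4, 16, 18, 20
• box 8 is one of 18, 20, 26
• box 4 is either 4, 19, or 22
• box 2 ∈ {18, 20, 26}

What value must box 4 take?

The 3 variables box 2, box 5, box 8 are confined to {18, 20, 26}, which locks those values in; drop them from box 1, box 3, box 6.
box 1's domain is down to {16}, so box 1 = 16. Strike 16 from box 3, box 6, box 7.
box 3 must be 22 (only option left). Eliminate 22 elsewhere: box 4, box 7.
box 6 must be 4 (only option left). Eliminate 4 elsewhere: box 4.
So box 4 = 19.

19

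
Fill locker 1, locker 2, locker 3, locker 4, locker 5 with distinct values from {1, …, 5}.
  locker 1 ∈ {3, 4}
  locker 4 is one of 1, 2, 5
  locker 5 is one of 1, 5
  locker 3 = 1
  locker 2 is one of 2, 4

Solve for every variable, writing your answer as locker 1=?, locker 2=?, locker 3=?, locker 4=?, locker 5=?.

locker 1=3, locker 2=4, locker 3=1, locker 4=2, locker 5=5

locker 3 has just one choice, so locker 3 = 1. Eliminate 1 elsewhere: locker 4, locker 5.
locker 5 must be 5 (only option left). So locker 4 can't be 5.
locker 4 has just one choice, so locker 4 = 2. Remove 2 from locker 2.
locker 2 has just one choice, so locker 2 = 4. Strike 4 from locker 1.
locker 1's domain is down to {3}, so locker 1 = 3.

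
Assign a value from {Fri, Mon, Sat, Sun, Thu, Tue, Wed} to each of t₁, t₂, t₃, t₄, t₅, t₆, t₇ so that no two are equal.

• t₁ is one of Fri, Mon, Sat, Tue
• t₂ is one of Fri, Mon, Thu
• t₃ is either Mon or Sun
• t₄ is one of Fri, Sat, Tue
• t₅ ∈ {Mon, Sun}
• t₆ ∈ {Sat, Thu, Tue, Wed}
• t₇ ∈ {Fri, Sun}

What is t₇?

Fri

Among the 7 variables, Wed fits only t₆ (and all 7 values in {Fri, Mon, Sat, Sun, Thu, Tue, Wed} must be used), so t₆ = Wed.
Among the 6 still-open variables, Thu fits only t₂ (and all 6 values in {Fri, Mon, Sat, Sun, Thu, Tue} must be used), so t₂ = Thu.
t₃ and t₅ between them cover only {Mon, Sun} — a naked pair. Remove those values from t₁, t₇.
So t₇ = Fri.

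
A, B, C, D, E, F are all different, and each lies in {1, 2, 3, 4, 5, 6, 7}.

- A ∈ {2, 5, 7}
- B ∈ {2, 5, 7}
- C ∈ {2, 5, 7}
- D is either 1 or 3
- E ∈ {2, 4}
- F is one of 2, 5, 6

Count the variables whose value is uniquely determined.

A, B, C between them cover only {2, 5, 7} — a naked triple. Remove those values from E, F.
E's domain is down to {4}, so E = 4.
F must be 6 (only option left).
Determined: E=4, F=6. The other variables each still have more than one consistent value. That makes 2.

2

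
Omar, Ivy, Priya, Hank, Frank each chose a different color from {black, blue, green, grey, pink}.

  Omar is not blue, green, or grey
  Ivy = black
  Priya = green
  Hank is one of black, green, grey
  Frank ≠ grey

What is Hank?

Ivy must be black (only option left). Eliminate black elsewhere: Omar, Hank, Frank.
Priya's domain is down to {green}, so Priya = green. Remove green from Hank, Frank.
So Hank = grey.

grey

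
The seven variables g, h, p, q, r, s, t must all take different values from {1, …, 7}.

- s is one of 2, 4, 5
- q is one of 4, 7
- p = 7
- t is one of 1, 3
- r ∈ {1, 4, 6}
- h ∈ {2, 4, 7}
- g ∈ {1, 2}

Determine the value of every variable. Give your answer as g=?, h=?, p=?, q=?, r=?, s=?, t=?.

g=1, h=2, p=7, q=4, r=6, s=5, t=3

p's domain is down to {7}, so p = 7. Strike 7 from h, q.
q must be 4 (only option left). So h, r, s can't be 4.
h must be 2 (only option left). Eliminate 2 elsewhere: g, s.
s's domain is down to {5}, so s = 5.
g has just one choice, so g = 1. Strike 1 from r, t.
r's domain is down to {6}, so r = 6.
t must be 3 (only option left).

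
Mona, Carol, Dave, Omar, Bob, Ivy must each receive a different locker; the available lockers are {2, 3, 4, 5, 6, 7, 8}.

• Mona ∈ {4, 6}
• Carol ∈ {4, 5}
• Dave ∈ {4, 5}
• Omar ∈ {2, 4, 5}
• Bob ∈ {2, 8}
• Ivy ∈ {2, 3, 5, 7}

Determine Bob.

Carol and Dave between them cover only {4, 5} — a naked pair. Remove those values from Mona, Omar, Ivy.
Mona has just one choice, so Mona = 6.
That leaves Omar = 2. Strike 2 from Bob, Ivy.
So Bob = 8.

8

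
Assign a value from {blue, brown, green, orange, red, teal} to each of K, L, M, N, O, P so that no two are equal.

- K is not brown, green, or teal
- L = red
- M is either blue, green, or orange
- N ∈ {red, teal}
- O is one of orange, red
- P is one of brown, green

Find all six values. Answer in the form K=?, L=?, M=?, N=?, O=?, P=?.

K=blue, L=red, M=green, N=teal, O=orange, P=brown

L has just one choice, so L = red. Strike red from K, N, O.
N has just one choice, so N = teal.
O's domain is down to {orange}, so O = orange. Strike orange from K, M.
K's domain is down to {blue}, so K = blue. Strike blue from M.
That leaves M = green. So P can't be green.
That leaves P = brown.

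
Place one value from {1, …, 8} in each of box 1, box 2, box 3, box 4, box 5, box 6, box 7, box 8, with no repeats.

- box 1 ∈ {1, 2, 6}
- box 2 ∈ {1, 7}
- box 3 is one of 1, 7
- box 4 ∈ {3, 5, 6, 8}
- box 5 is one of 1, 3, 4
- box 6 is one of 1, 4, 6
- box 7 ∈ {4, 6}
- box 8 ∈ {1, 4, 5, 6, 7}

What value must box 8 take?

The 8 variables draw from only 8 values {1, 2, 3, 4, 5, 6, 7, 8}, so each is used; only box 1 can be 2, hence box 1 = 2.
Among the 7 still-open variables, 8 fits only box 4 (and all 7 values in {1, 3, 4, 5, 6, 7, 8} must be used), so box 4 = 8.
The 6 still-open variables draw from only 6 values {1, 3, 4, 5, 6, 7}, so each is used; only box 5 can be 3, hence box 5 = 3.
The 5 still-open variables draw from only 5 values {1, 4, 5, 6, 7}, so each is used; only box 8 can be 5, hence box 8 = 5.

5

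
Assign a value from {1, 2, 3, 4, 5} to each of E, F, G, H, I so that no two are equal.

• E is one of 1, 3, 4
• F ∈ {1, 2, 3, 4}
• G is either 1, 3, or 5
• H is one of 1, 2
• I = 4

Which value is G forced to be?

I has just one choice, so I = 4. Eliminate 4 elsewhere: E, F.
Among the 4 still-open variables, 5 fits only G (and all 4 values in {1, 2, 3, 5} must be used), so G = 5.

5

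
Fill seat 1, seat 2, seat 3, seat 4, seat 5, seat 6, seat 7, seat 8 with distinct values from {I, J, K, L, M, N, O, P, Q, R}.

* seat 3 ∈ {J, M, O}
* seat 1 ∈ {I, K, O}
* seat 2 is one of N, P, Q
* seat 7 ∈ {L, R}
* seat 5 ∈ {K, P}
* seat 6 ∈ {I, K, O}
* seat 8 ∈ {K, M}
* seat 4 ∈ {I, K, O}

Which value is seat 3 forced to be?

J

seat 1, seat 4, seat 6 share exactly the 3 values {I, K, O}; by pigeonhole those values go to them, so strike I, K, O from seat 3, seat 5, seat 8.
seat 5 has just one choice, so seat 5 = P. Eliminate P elsewhere: seat 2.
seat 8's domain is down to {M}, so seat 8 = M. Strike M from seat 3.
So seat 3 = J.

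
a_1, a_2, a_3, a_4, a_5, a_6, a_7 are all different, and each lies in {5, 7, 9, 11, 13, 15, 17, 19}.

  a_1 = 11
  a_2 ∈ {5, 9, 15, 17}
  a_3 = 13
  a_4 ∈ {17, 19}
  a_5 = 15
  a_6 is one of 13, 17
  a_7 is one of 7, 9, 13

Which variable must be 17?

a_6

a_1 has just one choice, so a_1 = 11.
a_3 must be 13 (only option left). So a_6, a_7 can't be 13.
So 17 goes to a_6.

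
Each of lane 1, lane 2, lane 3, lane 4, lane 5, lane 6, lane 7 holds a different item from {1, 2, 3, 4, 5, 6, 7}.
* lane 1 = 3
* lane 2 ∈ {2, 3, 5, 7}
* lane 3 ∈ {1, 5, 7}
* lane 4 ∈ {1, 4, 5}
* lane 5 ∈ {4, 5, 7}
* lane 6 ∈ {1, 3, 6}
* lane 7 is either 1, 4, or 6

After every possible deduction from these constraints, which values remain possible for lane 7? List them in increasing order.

lane 1 has just one choice, so lane 1 = 3. Strike 3 from lane 2, lane 6.
The 6 still-open variables draw from only 6 values {1, 2, 4, 5, 6, 7}, so each is used; only lane 2 can be 2, hence lane 2 = 2.
No further eliminations apply; lane 7 can still be any of 1, 4, 6.

1, 4, 6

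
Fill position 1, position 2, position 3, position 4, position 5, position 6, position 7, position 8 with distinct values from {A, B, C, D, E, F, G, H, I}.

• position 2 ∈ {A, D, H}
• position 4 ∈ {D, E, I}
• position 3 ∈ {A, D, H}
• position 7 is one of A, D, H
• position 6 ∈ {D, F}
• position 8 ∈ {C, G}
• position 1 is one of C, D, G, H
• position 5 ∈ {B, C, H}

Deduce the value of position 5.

B

position 2, position 3, position 7 share exactly the 3 values {A, D, H}; by pigeonhole those values go to them, so strike A, D, H from position 1, position 4, position 5, position 6.
position 6 must be F (only option left).
The 2 variables position 1 and position 8 are confined to {C, G}, which locks those values in; drop them from position 5.
So position 5 = B.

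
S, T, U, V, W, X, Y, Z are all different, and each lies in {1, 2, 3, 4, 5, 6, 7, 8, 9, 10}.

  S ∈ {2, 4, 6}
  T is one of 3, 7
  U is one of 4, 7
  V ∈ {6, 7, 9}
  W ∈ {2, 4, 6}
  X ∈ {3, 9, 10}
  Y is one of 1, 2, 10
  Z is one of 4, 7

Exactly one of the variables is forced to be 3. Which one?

T

Among the 8 variables, 1 fits only Y (and all 8 values in {1, 2, 3, 4, 6, 7, 9, 10} must be used), so Y = 1.
The 7 still-open variables together cover exactly {2, 3, 4, 6, 7, 9, 10} — 7 values for 7 variables — and 10 appears only in X's list, so X = 10.
The 6 still-open variables together cover exactly {2, 3, 4, 6, 7, 9} — 6 values for 6 variables — and 3 appears only in T's list, so T = 3.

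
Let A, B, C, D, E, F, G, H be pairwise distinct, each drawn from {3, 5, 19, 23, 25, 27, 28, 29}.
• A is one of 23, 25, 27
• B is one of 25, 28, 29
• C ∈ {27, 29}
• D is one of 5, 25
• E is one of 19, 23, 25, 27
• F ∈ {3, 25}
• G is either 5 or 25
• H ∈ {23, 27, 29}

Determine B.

The 8 variables draw from only 8 values {3, 5, 19, 23, 25, 27, 28, 29}, so each is used; only F can be 3, hence F = 3.
The 7 still-open variables draw from only 7 values {5, 19, 23, 25, 27, 28, 29}, so each is used; only E can be 19, hence E = 19.
The 6 still-open variables together cover exactly {5, 23, 25, 27, 28, 29} — 6 values for 6 variables — and 28 appears only in B's list, so B = 28.

28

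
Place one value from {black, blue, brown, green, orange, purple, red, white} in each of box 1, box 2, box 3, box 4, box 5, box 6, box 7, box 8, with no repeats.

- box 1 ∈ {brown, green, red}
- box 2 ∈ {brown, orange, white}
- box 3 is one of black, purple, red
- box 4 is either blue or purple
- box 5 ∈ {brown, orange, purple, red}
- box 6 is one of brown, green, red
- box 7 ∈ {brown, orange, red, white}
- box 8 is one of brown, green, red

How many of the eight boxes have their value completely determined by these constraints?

3

The 8 variables together cover exactly {black, blue, brown, green, orange, purple, red, white} — 8 values for 8 variables — and black appears only in box 3's list, so box 3 = black.
The 7 still-open variables together cover exactly {blue, brown, green, orange, purple, red, white} — 7 values for 7 variables — and blue appears only in box 4's list, so box 4 = blue.
The 6 still-open variables draw from only 6 values {brown, green, orange, purple, red, white}, so each is used; only box 5 can be purple, hence box 5 = purple.
box 1, box 6, box 8 between them cover only {brown, green, red} — a naked triple. Remove those values from box 2, box 7.
Determined: box 3=black, box 4=blue, box 5=purple. The other boxes each still have more than one consistent value. That makes 3.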